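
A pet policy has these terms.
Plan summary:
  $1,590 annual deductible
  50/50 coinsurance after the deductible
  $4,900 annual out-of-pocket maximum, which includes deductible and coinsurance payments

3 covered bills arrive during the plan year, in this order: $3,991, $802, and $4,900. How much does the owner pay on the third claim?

Claim 1 — $3,991: $1,590 to deductible, leaving $2,401; owner's 50% is $1,200.50. Owner pays $2,790.50; OOP now $2,790.50.
Claim 2 — $802: 50% coinsurance on $802 = $401. Owner owes $401 (running OOP $3,191.50).
Claim 3 — $4,900: deductible met; 50% of $4,900 = $2,450. OOP would hit $5,641.50 > $4,900, so the cap limits the owner to $4,900 − $3,191.50 = $1,708.50.

$1,708.50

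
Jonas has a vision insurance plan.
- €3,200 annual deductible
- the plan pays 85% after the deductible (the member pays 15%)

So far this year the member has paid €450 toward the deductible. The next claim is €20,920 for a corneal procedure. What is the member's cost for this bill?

€5,475.50

Remaining deductible: €3,200 − €450 = €2,750.
That leaves €20,920 − €2,750 = €18,170 for coinsurance.
15% of €18,170 = €2,725.50 falls to the member.
That puts the member's cost at €2,750 + €2,725.50 = €5,475.50.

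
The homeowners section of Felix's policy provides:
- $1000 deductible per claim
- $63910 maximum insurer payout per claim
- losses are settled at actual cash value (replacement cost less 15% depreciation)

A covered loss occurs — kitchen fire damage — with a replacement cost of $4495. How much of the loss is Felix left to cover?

Actual cash value after 15% depreciation: $4495 × 85% = $3820.75.
After the deductible, $3820.75 − $1000 = $2820.75 remains.
That's under the $63910 cap, so the insurer reimburses the full $2820.75.
The homeowner bears the rest of the original loss: $4495 − $2820.75 = $1674.25.

$1674.25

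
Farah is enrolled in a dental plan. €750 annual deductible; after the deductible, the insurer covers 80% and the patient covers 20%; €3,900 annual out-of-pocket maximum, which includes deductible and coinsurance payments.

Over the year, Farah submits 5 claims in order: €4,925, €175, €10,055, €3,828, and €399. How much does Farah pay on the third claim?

Claim 1 — €4,925: €750 finishes the deductible; €4,175 goes to coinsurance; patient's 20% is €835. Patient pays €1,585; OOP now €1,585.
Claim 2 — €175: deductible met; 20% of €175 = €35. Cost to patient: €35. OOP to date €1,620.
Claim 3 — €10,055: deductible already satisfied, so patient's share is 20% × €10,055 = €2,011. Patient owes €2,011 (running OOP €3,631).

€2,011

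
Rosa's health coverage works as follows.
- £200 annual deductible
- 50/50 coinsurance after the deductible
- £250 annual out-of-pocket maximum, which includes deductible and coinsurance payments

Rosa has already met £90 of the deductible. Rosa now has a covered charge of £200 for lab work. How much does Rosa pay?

Deductible still to meet: £200 − £90 = £110.
After the £110 deductible portion, £200 − £110 = £90 is subject to coinsurance.
50% of £90 = £45 falls to the patient.
That puts the patient's cost at £110 + £45 = £155 before any cap.
Total out-of-pocket so far would be £90 + £155 = £245, below the £250 cap — no reduction.

£155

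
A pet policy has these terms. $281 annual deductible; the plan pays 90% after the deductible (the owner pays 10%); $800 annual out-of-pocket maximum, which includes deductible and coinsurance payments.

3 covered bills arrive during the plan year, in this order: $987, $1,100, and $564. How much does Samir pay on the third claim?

Claim 1 ($987): deductible takes $281, $706 remains; 10% of $706 = $70.60. Cost to owner: $351.60. OOP to date $351.60.
Claim 2 ($1,100): 10% coinsurance on $1,100 = $110. Owner pays $110; OOP now $461.60.
Claim 3 ($564): 10% coinsurance on $564 = $56.40. Cost to owner: $56.40. OOP to date $518.

$56.40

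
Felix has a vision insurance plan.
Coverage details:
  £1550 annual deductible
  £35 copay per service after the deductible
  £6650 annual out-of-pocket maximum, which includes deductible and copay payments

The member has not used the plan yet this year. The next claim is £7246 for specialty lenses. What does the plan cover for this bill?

£5661

The full £1550 deductible is still open; £1550 of this bill applies to it.
After the £1550 deductible portion, £7246 − £1550 = £5696 is subject to the copay.
Copay on this service: £35.
That puts the member's cost at £1550 + £35 = £1585 before any cap.
Cumulative spending £0 + £1585 = £1585 stays under the £6650 maximum.
The plan picks up £7246 − £1585 = £5661.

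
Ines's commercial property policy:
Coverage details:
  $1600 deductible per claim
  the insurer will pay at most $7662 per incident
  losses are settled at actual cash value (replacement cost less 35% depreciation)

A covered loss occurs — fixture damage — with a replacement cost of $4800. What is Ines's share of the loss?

$3280

At 35% depreciation, ACV = $4800 − $1680 = $3120.
Subtract the deductible: $3120 − $1600 = $1520.
$1520 ≤ $7662, so the limit doesn't bind; insurer pays $1520.
Out of pocket: $4800 − $1520 = $3280.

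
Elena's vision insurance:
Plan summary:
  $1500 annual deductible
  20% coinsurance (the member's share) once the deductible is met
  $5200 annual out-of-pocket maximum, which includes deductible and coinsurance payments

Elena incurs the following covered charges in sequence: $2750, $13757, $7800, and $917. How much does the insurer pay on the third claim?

$7101.40

Claim 1 ($2750): $1500 to deductible, leaving $1250; coinsurance $1250 × 20% = $250. Cost to member: $1750. OOP to date $1750. Plan pays $2750 − $1750 = $1000.
Claim 2 ($13757): deductible met; 20% of $13757 = $2751.40. Member pays $2751.40; OOP now $4501.40. Insurer: $13757 − $2751.40 = $11005.60.
Claim 3 ($7800): deductible already satisfied, so member's share is 20% × $7800 = $1560. OOP would hit $6061.40 > $5200, so the cap limits the member to $5200 − $4501.40 = $698.60. Plan pays $7800 − $698.60 = $7101.40.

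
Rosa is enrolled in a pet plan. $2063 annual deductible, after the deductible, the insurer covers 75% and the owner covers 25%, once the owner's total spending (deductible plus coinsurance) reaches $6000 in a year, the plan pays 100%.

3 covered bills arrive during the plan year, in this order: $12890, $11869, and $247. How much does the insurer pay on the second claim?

Claim 1 — $12890: $2063 finishes the deductible; $10827 goes to coinsurance; coinsurance $10827 × 25% = $2706.75. Owner owes $4769.75 (running OOP $4769.75). Plan pays $12890 − $4769.75 = $8120.25.
Claim 2 — $11869: deductible already satisfied, so owner's share is 25% × $11869 = $2967.25. OOP would hit $7737 > $6000, so the cap limits the owner to $6000 − $4769.75 = $1230.25. Insurer: $11869 − $1230.25 = $10638.75.

$10638.75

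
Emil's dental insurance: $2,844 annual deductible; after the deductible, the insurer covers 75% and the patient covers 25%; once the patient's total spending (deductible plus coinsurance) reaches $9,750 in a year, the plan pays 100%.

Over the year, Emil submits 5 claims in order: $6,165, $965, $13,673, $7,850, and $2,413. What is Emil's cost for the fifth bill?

Bill 1, $6,165: $2,844 finishes the deductible; $3,321 goes to coinsurance; 25% of $3,321 = $830.25. Patient pays $3,674.25; OOP now $3,674.25.
Bill 2, $965: deductible met; 25% of $965 = $241.25. Cost to patient: $241.25. OOP to date $3,915.50.
Bill 3, $13,673: 25% coinsurance on $13,673 = $3,418.25. Cost to patient: $3,418.25. OOP to date $7,333.75.
Bill 4, $7,850: deductible already satisfied, so patient's share is 25% × $7,850 = $1,962.50. Patient owes $1,962.50 (running OOP $9,296.25).
Bill 5, $2,413: deductible already satisfied, so patient's share is 25% × $2,413 = $603.25. Adding that to $9,296.25 gives $9,899.50, past the $9,750 cap; patient pays only $9,750 − $9,296.25 = $453.75.

$453.75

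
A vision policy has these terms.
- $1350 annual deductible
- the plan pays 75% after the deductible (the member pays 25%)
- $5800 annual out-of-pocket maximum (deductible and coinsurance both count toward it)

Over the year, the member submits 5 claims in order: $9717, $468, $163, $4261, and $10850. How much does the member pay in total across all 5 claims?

$5800

Bill 1, $9717: $1350 to deductible, leaving $8367; 25% of $8367 = $2091.75. Cost to member: $3441.75. OOP to date $3441.75.
Bill 2, $468: deductible met; 25% of $468 = $117. Member owes $117 (running OOP $3558.75).
Bill 3, $163: deductible already satisfied, so member's share is 25% × $163 = $40.75. Member pays $40.75; OOP now $3599.50.
Bill 4, $4261: 25% coinsurance on $4261 = $1065.25. Member pays $1065.25; OOP now $4664.75.
Bill 5, $10850: deductible met; 25% of $10850 = $2712.50. Adding that to $4664.75 gives $7377.25, past the $5800 cap; member pays only $5800 − $4664.75 = $1135.25.
Total paid by the member: $3441.75 + $117 + $40.75 + $1065.25 + $1135.25 = $5800.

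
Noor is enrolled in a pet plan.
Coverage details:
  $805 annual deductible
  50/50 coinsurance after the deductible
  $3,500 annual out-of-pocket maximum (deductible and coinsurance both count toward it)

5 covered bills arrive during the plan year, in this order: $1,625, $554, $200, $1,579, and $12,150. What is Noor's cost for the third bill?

Claim 1 ($1,625): $805 finishes the deductible; $820 goes to coinsurance; coinsurance $820 × 50% = $410. Cost to owner: $1,215. OOP to date $1,215.
Claim 2 ($554): 50% coinsurance on $554 = $277. Owner owes $277 (running OOP $1,492).
Claim 3 ($200): 50% coinsurance on $200 = $100. Owner pays $100; OOP now $1,592.

$100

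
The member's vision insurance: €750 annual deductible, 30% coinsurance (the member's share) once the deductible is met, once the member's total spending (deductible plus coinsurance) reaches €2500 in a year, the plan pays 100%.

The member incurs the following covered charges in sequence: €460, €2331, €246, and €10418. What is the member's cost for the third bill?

Claim 1 (€460): all of it applies to the deductible. Cost to member: €460. OOP to date €460.
Claim 2 (€2331): €290 to deductible, leaving €2041; member's 30% is €612.30. Member pays €902.30; OOP now €1362.30.
Claim 3 (€246): deductible met; 30% of €246 = €73.80. Member pays €73.80; OOP now €1436.10.

€73.80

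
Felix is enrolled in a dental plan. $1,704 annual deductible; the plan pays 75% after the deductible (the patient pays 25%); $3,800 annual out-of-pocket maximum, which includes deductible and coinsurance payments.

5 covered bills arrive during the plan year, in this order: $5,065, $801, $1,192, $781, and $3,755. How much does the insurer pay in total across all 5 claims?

$7,794

Bill 1, $5,065: $1,704 finishes the deductible; $3,361 goes to coinsurance; patient's 25% is $840.25. Patient owes $2,544.25 (running OOP $2,544.25). Plan pays $5,065 − $2,544.25 = $2,520.75.
Bill 2, $801: 25% coinsurance on $801 = $200.25. Patient pays $200.25; OOP now $2,744.50. Plan pays $801 − $200.25 = $600.75.
Bill 3, $1,192: deductible met; 25% of $1,192 = $298. Patient pays $298; OOP now $3,042.50. Insurer: $1,192 − $298 = $894.
Bill 4, $781: deductible already satisfied, so patient's share is 25% × $781 = $195.25. Patient pays $195.25; OOP now $3,237.75. Insurer: $781 − $195.25 = $585.75.
Bill 5, $3,755: 25% coinsurance on $3,755 = $938.75. That would push OOP to $4,176.50, over the $3,800 cap, so patient pays $3,800 − $3,237.75 = $562.25. Plan pays $3,755 − $562.25 = $3,192.75.
Insurer total = bills − patient's total = $11,594 − $3,800 = $7,794.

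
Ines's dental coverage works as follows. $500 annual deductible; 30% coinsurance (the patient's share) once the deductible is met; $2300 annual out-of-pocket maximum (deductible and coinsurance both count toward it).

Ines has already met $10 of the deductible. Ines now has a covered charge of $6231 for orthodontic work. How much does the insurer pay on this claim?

$10 of the $500 deductible is already met, leaving $490.
That leaves $6231 − $490 = $5741 for coinsurance.
Patient's 30% share of $5741 is $1722.30.
Patient responsibility before any cap: $490 + $1722.30 = $2212.30.
Year-to-date out-of-pocket becomes $10 + $2212.30 = $2222.30, still under the $2300 maximum, so no cap applies.
The insurer covers the remainder: $6231 − $2212.30 = $4018.70.

$4018.70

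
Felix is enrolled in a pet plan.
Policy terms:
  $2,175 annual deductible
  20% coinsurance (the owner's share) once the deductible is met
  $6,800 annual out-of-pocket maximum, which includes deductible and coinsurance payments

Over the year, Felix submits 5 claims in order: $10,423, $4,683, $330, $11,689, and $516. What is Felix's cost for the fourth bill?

#1 ($10,423): deductible takes $2,175, $8,248 remains; owner's 20% is $1,649.60. Cost to owner: $3,824.60. OOP to date $3,824.60.
#2 ($4,683): 20% coinsurance on $4,683 = $936.60. Owner owes $936.60 (running OOP $4,761.20).
#3 ($330): deductible already satisfied, so owner's share is 20% × $330 = $66. Owner pays $66; OOP now $4,827.20.
#4 ($11,689): deductible already satisfied, so owner's share is 20% × $11,689 = $2,337.80. Adding that to $4,827.20 gives $7,165, past the $6,800 cap; owner pays only $6,800 − $4,827.20 = $1,972.80.

$1,972.80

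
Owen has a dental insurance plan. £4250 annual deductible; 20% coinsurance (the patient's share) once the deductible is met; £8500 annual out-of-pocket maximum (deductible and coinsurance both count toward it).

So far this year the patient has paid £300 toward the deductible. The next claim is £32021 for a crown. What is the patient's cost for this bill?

£8200

Deductible still to meet: £4250 − £300 = £3950.
The remaining £28071 (= £32021 − £3950) moves to coinsurance.
20% of £28071 = £5614.20 falls to the patient.
So the patient owes £3950 + £5614.20 = £9564.20 before any cap.
Adding £9564.20 to the £300 already spent would give £9864.20, which exceeds the £8500 cap; the patient pays just £8500 − £300 = £8200.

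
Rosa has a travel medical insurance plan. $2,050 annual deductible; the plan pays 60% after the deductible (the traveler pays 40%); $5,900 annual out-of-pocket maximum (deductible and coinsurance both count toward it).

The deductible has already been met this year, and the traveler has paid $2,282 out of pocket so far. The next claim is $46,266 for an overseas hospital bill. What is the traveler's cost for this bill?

$3,618

With the deductible met, the entire $46,266 is subject to coinsurance.
Coinsurance: $46,266 × 40% = $18,506.40.
Year-to-date out-of-pocket would reach $2,282 + $18,506.40 = $20,788.40, above the $5,900 maximum, so the traveler pays only $5,900 − $2,282 = $3,618.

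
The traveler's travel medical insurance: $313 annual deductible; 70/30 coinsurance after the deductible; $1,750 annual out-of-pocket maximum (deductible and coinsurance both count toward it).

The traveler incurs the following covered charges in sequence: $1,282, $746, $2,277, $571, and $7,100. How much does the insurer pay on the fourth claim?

Bill 1, $1,282: deductible takes $313, $969 remains; traveler's 30% is $290.70. Cost to traveler: $603.70. OOP to date $603.70. Insurer: $1,282 − $603.70 = $678.30.
Bill 2, $746: deductible already satisfied, so traveler's share is 30% × $746 = $223.80. Traveler owes $223.80 (running OOP $827.50). Insurer: $746 − $223.80 = $522.20.
Bill 3, $2,277: deductible met; 30% of $2,277 = $683.10. Traveler pays $683.10; OOP now $1,510.60. Plan pays $2,277 − $683.10 = $1,593.90.
Bill 4, $571: deductible already satisfied, so traveler's share is 30% × $571 = $171.30. Traveler pays $171.30; OOP now $1,681.90. Insurer: $571 − $171.30 = $399.70.

$399.70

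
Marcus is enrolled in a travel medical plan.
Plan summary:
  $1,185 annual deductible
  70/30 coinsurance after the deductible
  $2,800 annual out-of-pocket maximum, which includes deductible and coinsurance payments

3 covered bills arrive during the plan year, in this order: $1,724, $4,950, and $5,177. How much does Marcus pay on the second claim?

$1,453.30

Claim 1 — $1,724: deductible takes $1,185, $539 remains; 30% of $539 = $161.70. Traveler pays $1,346.70; OOP now $1,346.70.
Claim 2 — $4,950: 30% coinsurance on $4,950 = $1,485. Adding that to $1,346.70 gives $2,831.70, past the $2,800 cap; traveler pays only $2,800 − $1,346.70 = $1,453.30.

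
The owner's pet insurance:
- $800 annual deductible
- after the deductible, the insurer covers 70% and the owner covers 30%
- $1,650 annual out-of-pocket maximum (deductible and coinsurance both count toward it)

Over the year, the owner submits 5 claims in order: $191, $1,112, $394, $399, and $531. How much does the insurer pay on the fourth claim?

$279.30

#1 ($191): all of it applies to the deductible. Owner owes $191 (running OOP $191). Plan pays $191 − $191 = $0.
#2 ($1,112): deductible takes $609, $503 remains; owner's 30% is $150.90. Owner pays $759.90; OOP now $950.90. Plan pays $1,112 − $759.90 = $352.10.
#3 ($394): deductible already satisfied, so owner's share is 30% × $394 = $118.20. Owner owes $118.20 (running OOP $1,069.10). Plan pays $394 − $118.20 = $275.80.
#4 ($399): deductible already satisfied, so owner's share is 30% × $399 = $119.70. Owner pays $119.70; OOP now $1,188.80. Insurer: $399 − $119.70 = $279.30.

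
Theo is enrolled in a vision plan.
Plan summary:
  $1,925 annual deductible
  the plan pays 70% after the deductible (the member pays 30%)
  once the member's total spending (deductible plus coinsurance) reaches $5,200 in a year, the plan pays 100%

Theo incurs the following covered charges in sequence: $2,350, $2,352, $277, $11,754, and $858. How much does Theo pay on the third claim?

$83.10

#1 ($2,350): $1,925 finishes the deductible; $425 goes to coinsurance; 30% of $425 = $127.50. Member pays $2,052.50; OOP now $2,052.50.
#2 ($2,352): 30% coinsurance on $2,352 = $705.60. Cost to member: $705.60. OOP to date $2,758.10.
#3 ($277): 30% coinsurance on $277 = $83.10. Cost to member: $83.10. OOP to date $2,841.20.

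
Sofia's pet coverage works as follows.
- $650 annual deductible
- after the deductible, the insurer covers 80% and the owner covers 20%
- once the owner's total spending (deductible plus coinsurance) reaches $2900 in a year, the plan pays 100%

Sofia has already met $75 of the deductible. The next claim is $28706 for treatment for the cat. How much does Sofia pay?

Deductible still to meet: $650 − $75 = $575.
The remaining $28131 (= $28706 − $575) moves to coinsurance.
Owner's 20% share of $28131 is $5626.20.
Owner responsibility before any cap: $575 + $5626.20 = $6201.20.
Year-to-date out-of-pocket would reach $75 + $6201.20 = $6276.20, above the $2900 maximum, so the owner pays only $2900 − $75 = $2825.

$2825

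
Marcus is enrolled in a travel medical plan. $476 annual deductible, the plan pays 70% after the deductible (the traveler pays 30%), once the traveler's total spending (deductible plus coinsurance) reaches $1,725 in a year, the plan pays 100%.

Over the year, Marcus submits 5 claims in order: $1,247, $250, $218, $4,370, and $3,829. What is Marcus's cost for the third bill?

$65.40

#1 ($1,247): $476 finishes the deductible; $771 goes to coinsurance; coinsurance $771 × 30% = $231.30. Cost to traveler: $707.30. OOP to date $707.30.
#2 ($250): 30% coinsurance on $250 = $75. Cost to traveler: $75. OOP to date $782.30.
#3 ($218): deductible met; 30% of $218 = $65.40. Cost to traveler: $65.40. OOP to date $847.70.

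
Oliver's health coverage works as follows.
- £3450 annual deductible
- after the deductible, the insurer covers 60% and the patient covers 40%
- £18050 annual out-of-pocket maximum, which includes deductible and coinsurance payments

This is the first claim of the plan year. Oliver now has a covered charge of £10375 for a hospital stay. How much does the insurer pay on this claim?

£4155

Nothing has been paid toward the £3450 deductible, so the first £3450 of this charge is applied there.
The remaining £6925 (= £10375 − £3450) moves to coinsurance.
Coinsurance: £6925 × 40% = £2770.
Patient responsibility before any cap: £3450 + £2770 = £6220.
Total out-of-pocket so far would be £0 + £6220 = £6220, below the £18050 cap — no reduction.
Insurer pays the balance: £10375 − £6220 = £4155.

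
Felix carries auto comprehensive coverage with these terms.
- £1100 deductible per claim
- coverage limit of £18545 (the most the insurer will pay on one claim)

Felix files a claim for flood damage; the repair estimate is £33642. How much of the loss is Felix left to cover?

£15097

Less the £1100 deductible: £33642 − £1100 = £32542.
£32542 exceeds the £18545 limit, so the insurer pays the limit: £18545.
The policyholder bears the rest of the original loss: £33642 − £18545 = £15097.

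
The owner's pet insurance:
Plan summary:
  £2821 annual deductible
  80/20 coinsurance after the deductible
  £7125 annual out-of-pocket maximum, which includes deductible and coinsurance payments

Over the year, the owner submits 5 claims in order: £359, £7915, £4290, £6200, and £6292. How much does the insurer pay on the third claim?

#1 (£359): all of it applies to the deductible. Cost to owner: £359. OOP to date £359. Plan pays £359 − £359 = £0.
#2 (£7915): £2462 to deductible, leaving £5453; owner's 20% is £1090.60. Cost to owner: £3552.60. OOP to date £3911.60. Insurer: £7915 − £3552.60 = £4362.40.
#3 (£4290): 20% coinsurance on £4290 = £858. Cost to owner: £858. OOP to date £4769.60. Plan pays £4290 − £858 = £3432.

£3432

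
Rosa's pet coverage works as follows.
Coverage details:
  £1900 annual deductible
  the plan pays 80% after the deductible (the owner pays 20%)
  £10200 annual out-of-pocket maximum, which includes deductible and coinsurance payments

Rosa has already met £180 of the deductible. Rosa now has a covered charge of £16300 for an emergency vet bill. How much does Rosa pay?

£4636

£180 of the £1900 deductible is already met, leaving £1720.
That leaves £16300 − £1720 = £14580 for coinsurance.
Coinsurance: £14580 × 20% = £2916.
So the owner owes £1720 + £2916 = £4636 before any cap.
Total out-of-pocket so far would be £180 + £4636 = £4816, below the £10200 cap — no reduction.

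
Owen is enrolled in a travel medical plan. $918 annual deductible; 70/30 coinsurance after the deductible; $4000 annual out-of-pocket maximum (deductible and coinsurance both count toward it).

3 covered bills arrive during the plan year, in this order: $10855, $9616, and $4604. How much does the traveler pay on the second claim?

#1 ($10855): $918 finishes the deductible; $9937 goes to coinsurance; traveler's 30% is $2981.10. Cost to traveler: $3899.10. OOP to date $3899.10.
#2 ($9616): deductible met; 30% of $9616 = $2884.80. Adding that to $3899.10 gives $6783.90, past the $4000 cap; traveler pays only $4000 − $3899.10 = $100.90.

$100.90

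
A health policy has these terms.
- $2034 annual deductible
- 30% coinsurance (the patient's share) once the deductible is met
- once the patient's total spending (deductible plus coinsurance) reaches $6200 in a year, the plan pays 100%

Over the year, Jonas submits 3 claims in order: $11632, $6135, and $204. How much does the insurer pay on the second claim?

$4848.40

Claim 1 ($11632): $2034 to deductible, leaving $9598; coinsurance $9598 × 30% = $2879.40. Cost to patient: $4913.40. OOP to date $4913.40. Plan pays $11632 − $4913.40 = $6718.60.
Claim 2 ($6135): 30% coinsurance on $6135 = $1840.50. Adding that to $4913.40 gives $6753.90, past the $6200 cap; patient pays only $6200 − $4913.40 = $1286.60. Insurer: $6135 − $1286.60 = $4848.40.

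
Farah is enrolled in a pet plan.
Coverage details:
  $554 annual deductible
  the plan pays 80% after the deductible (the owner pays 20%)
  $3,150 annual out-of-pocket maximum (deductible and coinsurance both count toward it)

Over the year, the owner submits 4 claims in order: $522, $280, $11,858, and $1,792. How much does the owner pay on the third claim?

#1 ($522): all of it applies to the deductible. Cost to owner: $522. OOP to date $522.
#2 ($280): $32 finishes the deductible; $248 goes to coinsurance; 20% of $248 = $49.60. Cost to owner: $81.60. OOP to date $603.60.
#3 ($11,858): 20% coinsurance on $11,858 = $2,371.60. Owner pays $2,371.60; OOP now $2,975.20.

$2,371.60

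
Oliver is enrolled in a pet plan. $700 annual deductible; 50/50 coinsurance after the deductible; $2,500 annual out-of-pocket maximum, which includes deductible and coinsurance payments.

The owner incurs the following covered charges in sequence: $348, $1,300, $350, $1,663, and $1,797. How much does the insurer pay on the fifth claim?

$1,477.50

Claim 1 — $348: fully absorbed by the deductible. Owner owes $348 (running OOP $348). Plan pays $348 − $348 = $0.
Claim 2 — $1,300: $352 to deductible, leaving $948; coinsurance $948 × 50% = $474. Owner pays $826; OOP now $1,174. Plan pays $1,300 − $826 = $474.
Claim 3 — $350: deductible already satisfied, so owner's share is 50% × $350 = $175. Cost to owner: $175. OOP to date $1,349. Plan pays $350 − $175 = $175.
Claim 4 — $1,663: deductible met; 50% of $1,663 = $831.50. Owner pays $831.50; OOP now $2,180.50. Plan pays $1,663 − $831.50 = $831.50.
Claim 5 — $1,797: deductible met; 50% of $1,797 = $898.50. That would push OOP to $3,079, over the $2,500 cap, so owner pays $2,500 − $2,180.50 = $319.50. Plan pays $1,797 − $319.50 = $1,477.50.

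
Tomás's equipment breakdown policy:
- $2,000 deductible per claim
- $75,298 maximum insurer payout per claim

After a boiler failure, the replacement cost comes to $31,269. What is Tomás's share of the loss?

After the deductible, $31,269 − $2,000 = $29,269 remains.
$29,269 ≤ $75,298, so the limit doesn't bind; insurer pays $29,269.
Business owner's share is the uncovered remainder: $31,269 − $29,269 = $2,000.

$2,000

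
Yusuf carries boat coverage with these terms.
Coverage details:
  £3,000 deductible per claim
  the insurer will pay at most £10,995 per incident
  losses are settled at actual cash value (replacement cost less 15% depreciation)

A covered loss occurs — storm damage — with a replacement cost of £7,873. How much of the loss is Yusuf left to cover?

£4,180.95

Depreciate 15%: the covered value is £7,873 × 0.85 = £6,692.05.
Subtract the deductible: £6,692.05 − £3,000 = £3,692.05.
That's under the £10,995 cap, so the insurer reimburses the full £3,692.05.
Out of pocket: £7,873 − £3,692.05 = £4,180.95.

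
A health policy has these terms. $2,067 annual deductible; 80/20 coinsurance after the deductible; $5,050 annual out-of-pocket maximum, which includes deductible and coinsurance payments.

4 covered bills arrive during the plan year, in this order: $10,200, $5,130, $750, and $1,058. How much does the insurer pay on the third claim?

$600

Claim 1 — $10,200: deductible takes $2,067, $8,133 remains; coinsurance $8,133 × 20% = $1,626.60. Patient pays $3,693.60; OOP now $3,693.60. Plan pays $10,200 − $3,693.60 = $6,506.40.
Claim 2 — $5,130: deductible already satisfied, so patient's share is 20% × $5,130 = $1,026. Cost to patient: $1,026. OOP to date $4,719.60. Plan pays $5,130 − $1,026 = $4,104.
Claim 3 — $750: deductible met; 20% of $750 = $150. Patient owes $150 (running OOP $4,869.60). Insurer: $750 − $150 = $600.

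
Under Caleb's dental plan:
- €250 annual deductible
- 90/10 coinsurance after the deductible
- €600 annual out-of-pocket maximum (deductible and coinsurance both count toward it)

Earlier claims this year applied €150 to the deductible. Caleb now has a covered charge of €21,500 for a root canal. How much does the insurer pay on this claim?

€21,050

Deductible still to meet: €250 − €150 = €100.
The remaining €21,400 (= €21,500 − €100) moves to coinsurance.
Patient's 10% share of €21,400 is €2,140.
That puts the patient's cost at €100 + €2,140 = €2,240 before any cap.
Year-to-date out-of-pocket would reach €150 + €2,240 = €2,390, above the €600 maximum, so the patient pays only €600 − €150 = €450.
The insurer covers the remainder: €21,500 − €450 = €21,050.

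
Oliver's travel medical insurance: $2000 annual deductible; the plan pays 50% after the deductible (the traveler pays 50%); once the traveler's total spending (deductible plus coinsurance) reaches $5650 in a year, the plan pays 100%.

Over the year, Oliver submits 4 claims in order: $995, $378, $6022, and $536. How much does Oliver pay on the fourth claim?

Claim 1 ($995): entire amount goes to the deductible. Traveler pays $995; OOP now $995.
Claim 2 ($378): entire amount goes to the deductible. Traveler owes $378 (running OOP $1373).
Claim 3 ($6022): $627 to deductible, leaving $5395; coinsurance $5395 × 50% = $2697.50. Cost to traveler: $3324.50. OOP to date $4697.50.
Claim 4 ($536): deductible already satisfied, so traveler's share is 50% × $536 = $268. Traveler owes $268 (running OOP $4965.50).

$268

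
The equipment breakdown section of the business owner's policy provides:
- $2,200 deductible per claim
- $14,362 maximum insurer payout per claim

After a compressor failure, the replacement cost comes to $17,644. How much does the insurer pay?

After the deductible, $17,644 − $2,200 = $15,444 remains.
The $14,362 per-incident cap binds; insurer pays $14,362.

$14,362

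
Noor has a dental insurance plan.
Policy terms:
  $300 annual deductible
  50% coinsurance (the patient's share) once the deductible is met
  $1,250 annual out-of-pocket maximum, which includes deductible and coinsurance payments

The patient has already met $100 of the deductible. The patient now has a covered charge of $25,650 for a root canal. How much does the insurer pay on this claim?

$100 of the $300 deductible is already met, leaving $200.
That leaves $25,650 − $200 = $25,450 for coinsurance.
Coinsurance: $25,450 × 50% = $12,725.
So the patient owes $200 + $12,725 = $12,925 before any cap.
Year-to-date out-of-pocket would reach $100 + $12,925 = $13,025, above the $1,250 maximum, so the patient pays only $1,250 − $100 = $1,150.
The plan picks up $25,650 − $1,150 = $24,500.

$24,500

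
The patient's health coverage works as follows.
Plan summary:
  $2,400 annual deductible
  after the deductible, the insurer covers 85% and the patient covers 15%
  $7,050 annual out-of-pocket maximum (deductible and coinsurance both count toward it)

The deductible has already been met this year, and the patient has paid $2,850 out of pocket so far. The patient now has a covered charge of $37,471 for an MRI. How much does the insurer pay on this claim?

The deductible is already satisfied, so the full bill goes to coinsurance.
15% of $37,471 = $5,620.65 falls to the patient.
That would bring total out-of-pocket to $8,470.65, past the $7,050 cap. The patient is capped at $7,050 − $2,850 = $4,200 on this claim.
Insurer pays the balance: $37,471 − $4,200 = $33,271.

$33,271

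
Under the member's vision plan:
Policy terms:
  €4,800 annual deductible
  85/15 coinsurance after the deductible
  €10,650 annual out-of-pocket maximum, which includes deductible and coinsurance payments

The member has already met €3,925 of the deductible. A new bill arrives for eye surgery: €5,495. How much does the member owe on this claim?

Deductible still to meet: €4,800 − €3,925 = €875.
After the €875 deductible portion, €5,495 − €875 = €4,620 is subject to coinsurance.
Member's 15% share of €4,620 is €693.
Member responsibility before any cap: €875 + €693 = €1,568.
Total out-of-pocket so far would be €3,925 + €1,568 = €5,493, below the €10,650 cap — no reduction.

€1,568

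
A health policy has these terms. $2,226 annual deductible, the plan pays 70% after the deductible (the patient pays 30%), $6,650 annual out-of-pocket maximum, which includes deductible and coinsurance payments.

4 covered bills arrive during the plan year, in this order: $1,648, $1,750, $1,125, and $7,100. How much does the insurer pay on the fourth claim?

Claim 1 ($1,648): fully absorbed by the deductible. Patient pays $1,648; OOP now $1,648. Insurer: $1,648 − $1,648 = $0.
Claim 2 ($1,750): $578 to deductible, leaving $1,172; 30% of $1,172 = $351.60. Patient owes $929.60 (running OOP $2,577.60). Insurer: $1,750 − $929.60 = $820.40.
Claim 3 ($1,125): deductible already satisfied, so patient's share is 30% × $1,125 = $337.50. Patient pays $337.50; OOP now $2,915.10. Plan pays $1,125 − $337.50 = $787.50.
Claim 4 ($7,100): 30% coinsurance on $7,100 = $2,130. Cost to patient: $2,130. OOP to date $5,045.10. Insurer: $7,100 − $2,130 = $4,970.

$4,970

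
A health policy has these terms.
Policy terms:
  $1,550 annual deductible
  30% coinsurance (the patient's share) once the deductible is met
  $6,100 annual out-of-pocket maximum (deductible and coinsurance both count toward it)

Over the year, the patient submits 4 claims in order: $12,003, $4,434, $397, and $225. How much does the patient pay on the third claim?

Claim 1 — $12,003: $1,550 to deductible, leaving $10,453; 30% of $10,453 = $3,135.90. Patient owes $4,685.90 (running OOP $4,685.90).
Claim 2 — $4,434: 30% coinsurance on $4,434 = $1,330.20. Patient owes $1,330.20 (running OOP $6,016.10).
Claim 3 — $397: deductible met; 30% of $397 = $119.10. That would push OOP to $6,135.20, over the $6,100 cap, so patient pays $6,100 − $6,016.10 = $83.90.

$83.90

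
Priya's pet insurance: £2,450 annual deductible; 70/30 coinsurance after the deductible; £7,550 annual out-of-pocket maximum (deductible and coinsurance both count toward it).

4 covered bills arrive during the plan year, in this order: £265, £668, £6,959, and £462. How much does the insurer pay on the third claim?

#1 (£265): entire amount goes to the deductible. Owner pays £265; OOP now £265. Insurer: £265 − £265 = £0.
#2 (£668): fully absorbed by the deductible. Owner pays £668; OOP now £933. Plan pays £668 − £668 = £0.
#3 (£6,959): deductible takes £1,517, £5,442 remains; 30% of £5,442 = £1,632.60. Cost to owner: £3,149.60. OOP to date £4,082.60. Insurer: £6,959 − £3,149.60 = £3,809.40.

£3,809.40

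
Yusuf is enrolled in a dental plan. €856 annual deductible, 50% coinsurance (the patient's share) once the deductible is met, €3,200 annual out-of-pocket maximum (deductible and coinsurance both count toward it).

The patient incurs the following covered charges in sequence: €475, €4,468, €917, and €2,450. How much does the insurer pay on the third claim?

#1 (€475): fully absorbed by the deductible. Cost to patient: €475. OOP to date €475. Plan pays €475 − €475 = €0.
#2 (€4,468): deductible takes €381, €4,087 remains; patient's 50% is €2,043.50. Patient owes €2,424.50 (running OOP €2,899.50). Plan pays €4,468 − €2,424.50 = €2,043.50.
#3 (€917): deductible already satisfied, so patient's share is 50% × €917 = €458.50. That would push OOP to €3,358, over the €3,200 cap, so patient pays €3,200 − €2,899.50 = €300.50. Insurer: €917 − €300.50 = €616.50.

€616.50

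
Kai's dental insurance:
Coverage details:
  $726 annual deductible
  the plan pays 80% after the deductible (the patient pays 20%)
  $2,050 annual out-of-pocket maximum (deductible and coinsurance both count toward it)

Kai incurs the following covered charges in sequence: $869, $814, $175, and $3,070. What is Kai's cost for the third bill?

Bill 1, $869: $726 to deductible, leaving $143; 20% of $143 = $28.60. Patient owes $754.60 (running OOP $754.60).
Bill 2, $814: 20% coinsurance on $814 = $162.80. Patient pays $162.80; OOP now $917.40.
Bill 3, $175: deductible already satisfied, so patient's share is 20% × $175 = $35. Patient pays $35; OOP now $952.40.

$35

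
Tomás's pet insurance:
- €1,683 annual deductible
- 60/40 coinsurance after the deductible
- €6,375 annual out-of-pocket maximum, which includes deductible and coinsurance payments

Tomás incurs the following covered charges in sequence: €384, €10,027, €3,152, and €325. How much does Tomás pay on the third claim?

Bill 1, €384: entire amount goes to the deductible. Owner owes €384 (running OOP €384).
Bill 2, €10,027: €1,299 finishes the deductible; €8,728 goes to coinsurance; coinsurance €8,728 × 40% = €3,491.20. Owner owes €4,790.20 (running OOP €5,174.20).
Bill 3, €3,152: deductible already satisfied, so owner's share is 40% × €3,152 = €1,260.80. That would push OOP to €6,435, over the €6,375 cap, so owner pays €6,375 − €5,174.20 = €1,200.80.

€1,200.80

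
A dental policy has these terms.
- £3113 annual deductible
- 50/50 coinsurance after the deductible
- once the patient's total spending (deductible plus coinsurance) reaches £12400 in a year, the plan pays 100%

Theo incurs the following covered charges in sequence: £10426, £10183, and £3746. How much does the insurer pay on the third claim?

£3207

#1 (£10426): deductible takes £3113, £7313 remains; coinsurance £7313 × 50% = £3656.50. Cost to patient: £6769.50. OOP to date £6769.50. Insurer: £10426 − £6769.50 = £3656.50.
#2 (£10183): deductible already satisfied, so patient's share is 50% × £10183 = £5091.50. Patient pays £5091.50; OOP now £11861. Plan pays £10183 − £5091.50 = £5091.50.
#3 (£3746): 50% coinsurance on £3746 = £1873. Adding that to £11861 gives £13734, past the £12400 cap; patient pays only £12400 − £11861 = £539. Plan pays £3746 − £539 = £3207.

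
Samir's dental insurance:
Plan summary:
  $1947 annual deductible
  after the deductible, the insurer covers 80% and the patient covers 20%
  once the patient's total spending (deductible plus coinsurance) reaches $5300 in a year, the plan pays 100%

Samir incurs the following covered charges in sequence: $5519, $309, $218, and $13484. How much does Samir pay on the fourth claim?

$2533.20

Bill 1, $5519: deductible takes $1947, $3572 remains; 20% of $3572 = $714.40. Patient owes $2661.40 (running OOP $2661.40).
Bill 2, $309: deductible already satisfied, so patient's share is 20% × $309 = $61.80. Patient owes $61.80 (running OOP $2723.20).
Bill 3, $218: deductible met; 20% of $218 = $43.60. Cost to patient: $43.60. OOP to date $2766.80.
Bill 4, $13484: deductible already satisfied, so patient's share is 20% × $13484 = $2696.80. Adding that to $2766.80 gives $5463.60, past the $5300 cap; patient pays only $5300 − $2766.80 = $2533.20.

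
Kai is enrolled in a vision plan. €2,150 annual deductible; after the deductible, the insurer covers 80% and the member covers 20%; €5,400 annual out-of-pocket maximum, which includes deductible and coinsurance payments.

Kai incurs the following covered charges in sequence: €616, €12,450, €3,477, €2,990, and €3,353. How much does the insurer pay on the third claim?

Bill 1, €616: all of it applies to the deductible. Member owes €616 (running OOP €616). Insurer: €616 − €616 = €0.
Bill 2, €12,450: deductible takes €1,534, €10,916 remains; 20% of €10,916 = €2,183.20. Member owes €3,717.20 (running OOP €4,333.20). Plan pays €12,450 − €3,717.20 = €8,732.80.
Bill 3, €3,477: deductible met; 20% of €3,477 = €695.40. Member owes €695.40 (running OOP €5,028.60). Insurer: €3,477 − €695.40 = €2,781.60.

€2,781.60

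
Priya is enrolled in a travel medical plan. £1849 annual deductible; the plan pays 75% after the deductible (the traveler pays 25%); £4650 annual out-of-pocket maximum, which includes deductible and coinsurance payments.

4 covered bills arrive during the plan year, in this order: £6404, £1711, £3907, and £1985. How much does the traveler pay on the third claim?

£976.75

Bill 1, £6404: £1849 to deductible, leaving £4555; coinsurance £4555 × 25% = £1138.75. Cost to traveler: £2987.75. OOP to date £2987.75.
Bill 2, £1711: deductible met; 25% of £1711 = £427.75. Traveler pays £427.75; OOP now £3415.50.
Bill 3, £3907: deductible already satisfied, so traveler's share is 25% × £3907 = £976.75. Traveler pays £976.75; OOP now £4392.25.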